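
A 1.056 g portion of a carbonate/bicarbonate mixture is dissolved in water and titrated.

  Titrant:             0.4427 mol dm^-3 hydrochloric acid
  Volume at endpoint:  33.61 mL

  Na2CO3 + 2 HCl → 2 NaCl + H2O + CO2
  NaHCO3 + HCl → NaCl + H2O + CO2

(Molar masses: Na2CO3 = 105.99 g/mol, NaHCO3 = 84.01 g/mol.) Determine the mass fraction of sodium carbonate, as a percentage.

n(HCl) = 0.03361 × 0.4427 = 0.01488 mol
Let x = n(Na2CO3), y = n(NaHCO3).
Titrant: 2x + 1y = 0.01488;  mass: 105.99x + 84.01y = 1.056
Solving, x = 3.127 × 10^-3 mol, y = 8.624 × 10^-3 mol
mass of Na2CO3 = 3.127 × 10^-3 × 105.99 = 0.3315 g
% Na2CO3 = 0.3315 / 1.056 × 100 = 31.39 %

31.39 %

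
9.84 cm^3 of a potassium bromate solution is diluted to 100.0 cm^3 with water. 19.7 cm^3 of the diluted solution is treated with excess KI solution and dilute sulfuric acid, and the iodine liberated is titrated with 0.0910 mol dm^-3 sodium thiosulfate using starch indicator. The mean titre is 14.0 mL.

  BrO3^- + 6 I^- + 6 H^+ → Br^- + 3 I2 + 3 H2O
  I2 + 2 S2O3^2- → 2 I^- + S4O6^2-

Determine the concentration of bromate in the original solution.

0.110 mol/L

n(S2O3^2-) = 0.0140 × 0.0910 = 1.27 × 10^-3 mol
n(I2) = n(S2O3^2-)/2 = 6.37 × 10^-4 mol
From the 1:3 ratio, n(BrO3^-) in the aliquot = 1/3 × 6.37 × 10^-4 = 2.12 × 10^-4 mol
[BrO3^-]_dilute = 2.12 × 10^-4 / 0.0197 = 0.0108 mol/L
[BrO3^-]_original = 0.0108 × 100.0/9.84 = 0.110 mol/L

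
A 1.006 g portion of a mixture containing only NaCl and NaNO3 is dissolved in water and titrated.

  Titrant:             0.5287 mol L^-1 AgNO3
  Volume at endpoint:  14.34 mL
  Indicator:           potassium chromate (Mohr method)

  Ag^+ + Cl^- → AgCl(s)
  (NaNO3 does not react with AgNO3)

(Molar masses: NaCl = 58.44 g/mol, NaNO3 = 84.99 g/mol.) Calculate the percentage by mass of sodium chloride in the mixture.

44.04 %

n(AgNO3) = 0.01434 × 0.5287 = 7.582 × 10^-3 mol
Let x = n(NaCl), y = n(NaNO3).
Titrant: 1x = 7.582 × 10^-3;  mass: 58.44x + 84.99y = 1.006
Solving, x = 7.582 × 10^-3 mol, y = 6.624 × 10^-3 mol
mass of NaCl = 7.582 × 10^-3 × 58.44 = 0.4431 g
% NaCl = 0.4431 / 1.006 × 100 = 44.04 %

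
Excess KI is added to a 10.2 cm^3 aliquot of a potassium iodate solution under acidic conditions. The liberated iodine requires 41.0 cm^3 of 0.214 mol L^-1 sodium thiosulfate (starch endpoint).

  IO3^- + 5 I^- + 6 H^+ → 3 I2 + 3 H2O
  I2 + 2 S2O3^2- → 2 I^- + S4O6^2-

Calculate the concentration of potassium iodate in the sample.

0.143 mol/L

n(S2O3^2-) = 0.0410 × 0.214 = 8.77 × 10^-3 mol
n(I2) = n(S2O3^2-)/2 = 4.39 × 10^-3 mol
From the 1:3 ratio, n(IO3^-) in the aliquot = 1/3 × 4.39 × 10^-3 = 1.46 × 10^-3 mol
[IO3^-] = 1.46 × 10^-3 / 0.0102 = 0.143 mol/L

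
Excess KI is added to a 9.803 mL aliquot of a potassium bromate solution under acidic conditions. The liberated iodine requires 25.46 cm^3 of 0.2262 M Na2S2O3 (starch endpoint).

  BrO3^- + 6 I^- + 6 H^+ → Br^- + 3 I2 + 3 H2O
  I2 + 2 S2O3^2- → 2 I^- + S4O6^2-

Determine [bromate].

0.09791 M

n(S2O3^2-) = 0.02546 × 0.2262 = 5.759 × 10^-3 mol
n(I2) = n(S2O3^2-)/2 = 2.880 × 10^-3 mol
From the 1:3 ratio, n(BrO3^-) in the aliquot = 1/3 × 2.880 × 10^-3 = 9.598 × 10^-4 mol
[BrO3^-] = 9.598 × 10^-4 / 0.009803 = 0.09791 mol/L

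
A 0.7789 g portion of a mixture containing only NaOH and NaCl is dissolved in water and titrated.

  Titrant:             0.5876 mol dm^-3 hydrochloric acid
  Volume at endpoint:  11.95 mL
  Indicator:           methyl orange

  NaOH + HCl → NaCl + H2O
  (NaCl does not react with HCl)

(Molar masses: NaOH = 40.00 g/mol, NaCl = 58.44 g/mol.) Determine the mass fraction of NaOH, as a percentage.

36.06 %

n(HCl) = 0.01195 × 0.5876 = 7.022 × 10^-3 mol
Let x = n(NaOH), y = n(NaCl).
Titrant: 1x = 7.022 × 10^-3;  mass: 40.00x + 58.44y = 0.7789
Solving, x = 7.022 × 10^-3 mol, y = 8.522 × 10^-3 mol
mass of NaOH = 7.022 × 10^-3 × 40.00 = 0.2809 g
% NaOH = 0.2809 / 0.7789 × 100 = 36.06 %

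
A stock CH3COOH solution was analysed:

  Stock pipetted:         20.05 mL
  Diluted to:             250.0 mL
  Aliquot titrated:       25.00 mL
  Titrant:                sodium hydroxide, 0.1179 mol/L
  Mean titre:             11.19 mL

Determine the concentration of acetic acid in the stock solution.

CH3COOH + NaOH → CH3COONa + H2O
n(NaOH) = 0.01119 × 0.1179 = 1.319 × 10^-3 mol
n(CH3COOH) in the aliquot = 1.319 × 10^-3 mol (1:1 ratio)
[CH3COOH]_dilute = 1.319 × 10^-3 / 0.02500 = 0.05277 mol/L
Dilution factor = 250.0 / 20.05 = 12.47
[CH3COOH]_stock = 0.05277 × 12.47 = 0.6580 mol/L

0.6580 mol/L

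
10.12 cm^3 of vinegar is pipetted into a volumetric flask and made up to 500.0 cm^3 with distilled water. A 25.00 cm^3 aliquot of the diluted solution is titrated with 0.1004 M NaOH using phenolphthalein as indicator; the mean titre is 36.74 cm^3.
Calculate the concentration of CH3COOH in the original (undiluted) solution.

CH3COOH + NaOH → CH3COONa + H2O
n(NaOH) = 0.03674 × 0.1004 = 3.689 × 10^-3 mol
n(CH3COOH) in the aliquot = 3.689 × 10^-3 mol (1:1 ratio)
[CH3COOH]_dilute = 3.689 × 10^-3 / 0.02500 = 0.1475 mol/L
Dilution factor = 500.0 / 10.12 = 49.41
[CH3COOH]_stock = 0.1475 × 49.41 = 7.290 mol/L

7.290 M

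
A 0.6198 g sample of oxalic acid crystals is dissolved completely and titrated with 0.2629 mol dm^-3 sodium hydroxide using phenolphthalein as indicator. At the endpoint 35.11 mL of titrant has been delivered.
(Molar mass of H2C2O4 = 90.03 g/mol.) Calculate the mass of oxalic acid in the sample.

H2C2O4 + 2 NaOH → Na2C2O4 + 2 H2O
n(NaOH) = 0.03511 L × 0.2629 mol/L = 9.230 × 10^-3 mol
From the 1:2 ratio, n(H2C2O4) = 1/2 × 9.230 × 10^-3 = 4.615 × 10^-3 mol
mass of H2C2O4 = 4.615 × 10^-3 × 90.03 g/mol = 0.4155 g

0.4155 g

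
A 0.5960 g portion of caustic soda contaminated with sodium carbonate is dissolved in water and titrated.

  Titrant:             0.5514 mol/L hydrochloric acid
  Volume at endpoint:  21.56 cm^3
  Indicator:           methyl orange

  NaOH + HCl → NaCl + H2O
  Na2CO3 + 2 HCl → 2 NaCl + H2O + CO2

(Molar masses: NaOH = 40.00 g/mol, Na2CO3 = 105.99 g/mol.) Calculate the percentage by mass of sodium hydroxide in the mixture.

n(HCl) = 0.02156 × 0.5514 = 0.01189 mol
Let x = n(NaOH), y = n(Na2CO3).
Titrant: 1x + 2y = 0.01189;  mass: 40.00x + 105.99y = 0.5960
Solving, x = 2.617 × 10^-3 mol, y = 4.635 × 10^-3 mol
mass of NaOH = 2.617 × 10^-3 × 40.00 = 0.1047 g
% NaOH = 0.1047 / 0.5960 × 100 = 17.57 %

17.57 %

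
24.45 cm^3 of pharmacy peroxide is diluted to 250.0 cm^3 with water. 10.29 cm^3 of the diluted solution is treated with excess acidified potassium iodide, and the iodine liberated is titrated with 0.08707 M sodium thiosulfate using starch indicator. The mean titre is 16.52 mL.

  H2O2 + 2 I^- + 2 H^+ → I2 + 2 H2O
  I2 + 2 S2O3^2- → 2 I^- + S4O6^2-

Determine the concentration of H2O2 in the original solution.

0.7147 M

n(S2O3^2-) = 0.01652 × 0.08707 = 1.438 × 10^-3 mol
n(I2) = n(S2O3^2-)/2 = 7.192 × 10^-4 mol
n(H2O2) in the aliquot = 7.192 × 10^-4 mol (1:1 ratio)
[H2O2]_dilute = 7.192 × 10^-4 / 0.01029 = 0.06989 mol/L
[H2O2]_original = 0.06989 × 250.0/24.45 = 0.7147 mol/L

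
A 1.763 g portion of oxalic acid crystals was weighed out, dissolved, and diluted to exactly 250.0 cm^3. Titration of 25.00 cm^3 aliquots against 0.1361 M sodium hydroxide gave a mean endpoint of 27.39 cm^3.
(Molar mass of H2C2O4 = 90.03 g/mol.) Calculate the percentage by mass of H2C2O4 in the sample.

H2C2O4 + 2 NaOH → Na2C2O4 + 2 H2O
n(NaOH) per titration = 0.02739 × 0.1361 = 3.728 × 10^-3 mol
From the 1:2 ratio, n(H2C2O4) in each aliquot = 1/2 × 3.728 × 10^-3 = 1.864 × 10^-3 mol
n(H2C2O4) in the whole flask = 1.864 × 10^-3 × 250.0/25.00 = 0.01864 mol
mass of H2C2O4 = 0.01864 × 90.03 = 1.678 g
% H2C2O4 = 1.678 / 1.763 × 100 = 95.18 %

95.18 %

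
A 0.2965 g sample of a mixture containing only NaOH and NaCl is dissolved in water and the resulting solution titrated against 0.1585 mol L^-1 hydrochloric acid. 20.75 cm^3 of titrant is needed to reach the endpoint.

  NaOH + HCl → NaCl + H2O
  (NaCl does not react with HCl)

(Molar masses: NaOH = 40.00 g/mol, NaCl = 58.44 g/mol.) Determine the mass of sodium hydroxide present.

n(HCl) = 0.02075 × 0.1585 = 3.289 × 10^-3 mol
Let x = n(NaOH), y = n(NaCl).
Titrant: 1x = 3.289 × 10^-3;  mass: 40.00x + 58.44y = 0.2965
Solving, x = 3.289 × 10^-3 mol, y = 2.822 × 10^-3 mol
mass of NaOH = 3.289 × 10^-3 × 40.00 = 0.1316 g

0.1316 g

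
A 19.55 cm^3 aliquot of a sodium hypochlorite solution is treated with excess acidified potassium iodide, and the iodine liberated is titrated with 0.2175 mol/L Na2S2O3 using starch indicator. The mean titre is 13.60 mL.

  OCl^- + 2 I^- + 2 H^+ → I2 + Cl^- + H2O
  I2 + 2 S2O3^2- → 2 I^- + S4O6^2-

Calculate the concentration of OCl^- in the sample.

n(S2O3^2-) = 0.01360 × 0.2175 = 2.958 × 10^-3 mol
n(I2) = n(S2O3^2-)/2 = 1.479 × 10^-3 mol
n(OCl^-) in the aliquot = 1.479 × 10^-3 mol (1:1 ratio)
[OCl^-] = 1.479 × 10^-3 / 0.01955 = 0.07565 mol/L

0.07565 mol/L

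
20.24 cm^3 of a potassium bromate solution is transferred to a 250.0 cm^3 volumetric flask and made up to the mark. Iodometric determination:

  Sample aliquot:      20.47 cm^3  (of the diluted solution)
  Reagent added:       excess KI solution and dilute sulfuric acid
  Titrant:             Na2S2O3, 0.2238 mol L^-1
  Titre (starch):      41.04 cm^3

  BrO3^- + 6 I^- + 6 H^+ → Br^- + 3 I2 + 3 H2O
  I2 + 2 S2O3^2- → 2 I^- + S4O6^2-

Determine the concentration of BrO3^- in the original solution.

n(S2O3^2-) = 0.04104 × 0.2238 = 9.185 × 10^-3 mol
n(I2) = n(S2O3^2-)/2 = 4.592 × 10^-3 mol
From the 1:3 ratio, n(BrO3^-) in the aliquot = 1/3 × 4.592 × 10^-3 = 1.531 × 10^-3 mol
[BrO3^-]_dilute = 1.531 × 10^-3 / 0.02047 = 0.07478 mol/L
[BrO3^-]_original = 0.07478 × 250.0/20.24 = 0.9237 mol/L

0.9237 mol/L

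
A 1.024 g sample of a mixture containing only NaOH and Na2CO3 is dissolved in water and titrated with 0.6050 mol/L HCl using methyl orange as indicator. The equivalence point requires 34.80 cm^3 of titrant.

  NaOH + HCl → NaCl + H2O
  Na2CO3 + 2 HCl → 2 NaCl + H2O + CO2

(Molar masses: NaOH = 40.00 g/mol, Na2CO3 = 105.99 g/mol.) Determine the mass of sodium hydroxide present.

0.2824 g

n(HCl) = 0.03480 × 0.6050 = 0.02105 mol
Let x = n(NaOH), y = n(Na2CO3).
Titrant: 1x + 2y = 0.02105;  mass: 40.00x + 105.99y = 1.024
Solving, x = 7.061 × 10^-3 mol, y = 6.997 × 10^-3 mol
mass of NaOH = 7.061 × 10^-3 × 40.00 = 0.2824 g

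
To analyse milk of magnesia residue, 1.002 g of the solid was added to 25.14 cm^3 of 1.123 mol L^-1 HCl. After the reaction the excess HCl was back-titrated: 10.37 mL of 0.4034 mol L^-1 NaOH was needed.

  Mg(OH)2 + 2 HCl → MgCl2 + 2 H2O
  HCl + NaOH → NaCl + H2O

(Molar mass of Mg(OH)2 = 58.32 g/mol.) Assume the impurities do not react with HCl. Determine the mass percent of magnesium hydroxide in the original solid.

n(HCl) added = 0.02514 × 1.123 = 0.02823 mol
n(NaOH) used in back-titration = 0.01037 × 0.4034 = 4.183 × 10^-3 mol
n(HCl) left over = 4.183 × 10^-3 mol (1:1 ratio)
n(HCl) consumed by analyte = 0.02823 − 4.183 × 10^-3 = 0.02405 mol
From the 1:2 ratio, n(Mg(OH)2) = 1/2 × 0.02405 = 0.01202 mol
mass of Mg(OH)2 = 0.01202 × 58.32 = 0.7013 g
% Mg(OH)2 = 0.7013 / 1.002 × 100 = 69.99 %

69.99 %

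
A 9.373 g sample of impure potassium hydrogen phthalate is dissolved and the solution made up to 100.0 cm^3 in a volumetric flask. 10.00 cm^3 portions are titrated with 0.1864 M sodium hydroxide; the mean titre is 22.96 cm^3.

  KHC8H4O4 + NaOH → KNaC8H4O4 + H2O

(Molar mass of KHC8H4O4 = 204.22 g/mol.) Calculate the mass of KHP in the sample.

n(NaOH) per titration = 0.02296 × 0.1864 = 4.280 × 10^-3 mol
n(KHC8H4O4) in each aliquot = 4.280 × 10^-3 mol (1:1 ratio)
n(KHC8H4O4) in the whole flask = 4.280 × 10^-3 × 100.0/10.00 = 0.04280 mol
mass of KHC8H4O4 = 0.04280 × 204.22 = 8.740 g

8.740 g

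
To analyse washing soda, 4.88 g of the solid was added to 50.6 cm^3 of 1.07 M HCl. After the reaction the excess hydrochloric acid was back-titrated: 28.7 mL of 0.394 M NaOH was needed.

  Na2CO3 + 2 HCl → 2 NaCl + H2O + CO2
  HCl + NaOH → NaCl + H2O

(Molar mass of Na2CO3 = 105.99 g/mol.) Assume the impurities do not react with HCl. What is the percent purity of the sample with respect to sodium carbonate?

n(HCl) added = 0.0506 × 1.07 = 0.0541 mol
n(NaOH) used in back-titration = 0.0287 × 0.394 = 0.0113 mol
n(HCl) left over = 0.0113 mol (1:1 ratio)
n(HCl) consumed by analyte = 0.0541 − 0.0113 = 0.0428 mol
From the 1:2 ratio, n(Na2CO3) = 1/2 × 0.0428 = 0.0214 mol
mass of Na2CO3 = 0.0214 × 105.99 = 2.27 g
% Na2CO3 = 2.27 / 4.88 × 100 = 46.5 %

46.5 %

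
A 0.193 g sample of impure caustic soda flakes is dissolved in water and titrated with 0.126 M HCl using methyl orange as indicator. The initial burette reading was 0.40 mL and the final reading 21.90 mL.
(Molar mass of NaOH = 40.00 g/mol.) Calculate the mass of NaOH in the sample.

0.108 g

NaOH + HCl → NaCl + H2O
n(HCl) = 0.0215 L × 0.126 mol/L = 2.71 × 10^-3 mol
n(NaOH) = 2.71 × 10^-3 mol (1:1 ratio)
mass of NaOH = 2.71 × 10^-3 × 40.00 g/mol = 0.108 g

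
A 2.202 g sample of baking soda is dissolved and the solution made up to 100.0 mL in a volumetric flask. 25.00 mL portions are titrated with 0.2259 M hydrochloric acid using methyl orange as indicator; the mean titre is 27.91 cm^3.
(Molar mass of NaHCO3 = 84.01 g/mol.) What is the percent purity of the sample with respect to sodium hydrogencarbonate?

NaHCO3 + HCl → NaCl + H2O + CO2
n(HCl) per titration = 0.02791 × 0.2259 = 6.305 × 10^-3 mol
n(NaHCO3) in each aliquot = 6.305 × 10^-3 mol (1:1 ratio)
n(NaHCO3) in the whole flask = 6.305 × 10^-3 × 100.0/25.00 = 0.02522 mol
mass of NaHCO3 = 0.02522 × 84.01 = 2.119 g
% NaHCO3 = 2.119 / 2.202 × 100 = 96.22 %

96.22 %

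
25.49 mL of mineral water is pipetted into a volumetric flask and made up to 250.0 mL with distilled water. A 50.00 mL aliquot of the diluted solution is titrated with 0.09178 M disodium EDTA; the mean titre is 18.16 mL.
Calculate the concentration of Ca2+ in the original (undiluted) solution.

0.3269 M

Ca^2+ + EDTA^4- → [Ca(EDTA)]^2-
n(EDTA) = 0.01816 × 0.09178 = 1.667 × 10^-3 mol
n(Ca2+) in the aliquot = 1.667 × 10^-3 mol (1:1 ratio)
[Ca2+]_dilute = 1.667 × 10^-3 / 0.05000 = 0.03333 mol/L
Dilution factor = 250.0 / 25.49 = 9.808
[Ca2+]_stock = 0.03333 × 9.808 = 0.3269 mol/L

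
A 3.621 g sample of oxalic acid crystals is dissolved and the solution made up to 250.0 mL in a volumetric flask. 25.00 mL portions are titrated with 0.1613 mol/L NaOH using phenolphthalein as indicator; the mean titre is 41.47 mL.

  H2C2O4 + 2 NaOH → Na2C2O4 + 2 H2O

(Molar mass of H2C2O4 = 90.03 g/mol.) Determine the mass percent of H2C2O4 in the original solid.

83.16 %

n(NaOH) per titration = 0.04147 × 0.1613 = 6.689 × 10^-3 mol
From the 1:2 ratio, n(H2C2O4) in each aliquot = 1/2 × 6.689 × 10^-3 = 3.345 × 10^-3 mol
n(H2C2O4) in the whole flask = 3.345 × 10^-3 × 250.0/25.00 = 0.03345 mol
mass of H2C2O4 = 0.03345 × 90.03 = 3.011 g
% H2C2O4 = 3.011 / 3.621 × 100 = 83.16 %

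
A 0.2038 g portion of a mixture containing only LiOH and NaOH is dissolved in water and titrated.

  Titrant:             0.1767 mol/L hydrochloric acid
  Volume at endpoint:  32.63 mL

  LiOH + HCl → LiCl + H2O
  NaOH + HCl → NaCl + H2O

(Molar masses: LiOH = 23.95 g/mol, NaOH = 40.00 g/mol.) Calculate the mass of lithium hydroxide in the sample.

0.04003 g

n(HCl) = 0.03263 × 0.1767 = 5.766 × 10^-3 mol
Let x = n(LiOH), y = n(NaOH).
Titrant: 1x + 1y = 5.766 × 10^-3;  mass: 23.95x + 40.00y = 0.2038
Solving, x = 1.672 × 10^-3 mol, y = 4.094 × 10^-3 mol
mass of LiOH = 1.672 × 10^-3 × 23.95 = 0.04003 g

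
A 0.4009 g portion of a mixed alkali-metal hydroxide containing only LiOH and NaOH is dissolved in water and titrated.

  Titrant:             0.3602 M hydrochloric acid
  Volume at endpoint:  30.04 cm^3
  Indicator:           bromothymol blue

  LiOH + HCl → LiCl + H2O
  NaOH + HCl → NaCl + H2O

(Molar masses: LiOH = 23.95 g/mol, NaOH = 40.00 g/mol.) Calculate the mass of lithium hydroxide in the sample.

0.04763 g

n(HCl) = 0.03004 × 0.3602 = 0.01082 mol
Let x = n(LiOH), y = n(NaOH).
Titrant: 1x + 1y = 0.01082;  mass: 23.95x + 40.00y = 0.4009
Solving, x = 1.989 × 10^-3 mol, y = 8.832 × 10^-3 mol
mass of LiOH = 1.989 × 10^-3 × 23.95 = 0.04763 g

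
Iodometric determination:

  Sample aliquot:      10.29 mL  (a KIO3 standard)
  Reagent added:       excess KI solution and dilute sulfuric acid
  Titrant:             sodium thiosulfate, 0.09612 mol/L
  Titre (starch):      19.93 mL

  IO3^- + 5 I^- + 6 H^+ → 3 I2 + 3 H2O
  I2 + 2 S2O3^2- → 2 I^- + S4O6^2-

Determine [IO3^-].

n(S2O3^2-) = 0.01993 × 0.09612 = 1.916 × 10^-3 mol
n(I2) = n(S2O3^2-)/2 = 9.578 × 10^-4 mol
From the 1:3 ratio, n(IO3^-) in the aliquot = 1/3 × 9.578 × 10^-4 = 3.193 × 10^-4 mol
[IO3^-] = 3.193 × 10^-4 / 0.01029 = 0.03103 mol/L

0.03103 mol/L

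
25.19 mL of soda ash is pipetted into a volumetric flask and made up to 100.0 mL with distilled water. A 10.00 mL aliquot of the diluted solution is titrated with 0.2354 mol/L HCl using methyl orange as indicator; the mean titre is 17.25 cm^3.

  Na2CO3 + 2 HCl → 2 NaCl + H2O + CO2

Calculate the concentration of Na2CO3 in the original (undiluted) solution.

n(HCl) = 0.01725 × 0.2354 = 4.061 × 10^-3 mol
From the 1:2 ratio, n(Na2CO3) in the aliquot = 1/2 × 4.061 × 10^-3 = 2.030 × 10^-3 mol
[Na2CO3]_dilute = 2.030 × 10^-3 / 0.01000 = 0.2030 mol/L
Dilution factor = 100.0 / 25.19 = 3.970
[Na2CO3]_stock = 0.2030 × 3.970 = 0.8060 mol/L

0.8060 mol/L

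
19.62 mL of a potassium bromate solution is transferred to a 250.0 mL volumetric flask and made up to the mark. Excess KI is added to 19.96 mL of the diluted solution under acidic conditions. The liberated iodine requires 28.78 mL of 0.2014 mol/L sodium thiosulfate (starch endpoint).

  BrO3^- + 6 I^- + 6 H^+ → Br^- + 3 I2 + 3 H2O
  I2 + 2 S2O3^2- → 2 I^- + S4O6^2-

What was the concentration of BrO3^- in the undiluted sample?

n(S2O3^2-) = 0.02878 × 0.2014 = 5.796 × 10^-3 mol
n(I2) = n(S2O3^2-)/2 = 2.898 × 10^-3 mol
From the 1:3 ratio, n(BrO3^-) in the aliquot = 1/3 × 2.898 × 10^-3 = 9.660 × 10^-4 mol
[BrO3^-]_dilute = 9.660 × 10^-4 / 0.01996 = 0.04840 mol/L
[BrO3^-]_original = 0.04840 × 250.0/19.62 = 0.6167 mol/L

0.6167 mol/L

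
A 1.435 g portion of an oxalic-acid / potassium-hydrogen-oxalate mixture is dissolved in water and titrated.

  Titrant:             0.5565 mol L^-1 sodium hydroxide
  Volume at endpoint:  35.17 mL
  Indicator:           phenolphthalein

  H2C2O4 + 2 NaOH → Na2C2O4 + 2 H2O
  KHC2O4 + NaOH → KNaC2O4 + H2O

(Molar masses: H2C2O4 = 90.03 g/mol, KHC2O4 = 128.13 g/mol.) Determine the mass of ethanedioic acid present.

0.5810 g

n(NaOH) = 0.03517 × 0.5565 = 0.01957 mol
Let x = n(H2C2O4), y = n(KHC2O4).
Titrant: 2x + 1y = 0.01957;  mass: 90.03x + 128.13y = 1.435
Solving, x = 6.454 × 10^-3 mol, y = 6.665 × 10^-3 mol
mass of H2C2O4 = 6.454 × 10^-3 × 90.03 = 0.5810 g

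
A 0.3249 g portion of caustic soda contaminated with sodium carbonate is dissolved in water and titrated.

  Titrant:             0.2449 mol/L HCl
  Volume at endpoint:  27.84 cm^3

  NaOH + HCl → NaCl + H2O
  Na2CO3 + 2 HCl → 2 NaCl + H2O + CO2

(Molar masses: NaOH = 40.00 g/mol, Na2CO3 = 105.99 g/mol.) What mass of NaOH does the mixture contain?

n(HCl) = 0.02784 × 0.2449 = 6.818 × 10^-3 mol
Let x = n(NaOH), y = n(Na2CO3).
Titrant: 1x + 2y = 6.818 × 10^-3;  mass: 40.00x + 105.99y = 0.3249
Solving, x = 2.803 × 10^-3 mol, y = 2.008 × 10^-3 mol
mass of NaOH = 2.803 × 10^-3 × 40.00 = 0.1121 g

0.1121 g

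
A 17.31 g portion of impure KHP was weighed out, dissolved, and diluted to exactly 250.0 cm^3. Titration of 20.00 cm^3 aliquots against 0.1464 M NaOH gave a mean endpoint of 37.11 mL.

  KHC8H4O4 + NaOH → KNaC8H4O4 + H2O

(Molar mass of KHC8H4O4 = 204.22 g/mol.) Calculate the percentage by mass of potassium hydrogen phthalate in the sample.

80.12 %

n(NaOH) per titration = 0.03711 × 0.1464 = 5.433 × 10^-3 mol
n(KHC8H4O4) in each aliquot = 5.433 × 10^-3 mol (1:1 ratio)
n(KHC8H4O4) in the whole flask = 5.433 × 10^-3 × 250.0/20.00 = 0.06791 mol
mass of KHC8H4O4 = 0.06791 × 204.22 = 13.87 g
% KHC8H4O4 = 13.87 / 17.31 × 100 = 80.12 %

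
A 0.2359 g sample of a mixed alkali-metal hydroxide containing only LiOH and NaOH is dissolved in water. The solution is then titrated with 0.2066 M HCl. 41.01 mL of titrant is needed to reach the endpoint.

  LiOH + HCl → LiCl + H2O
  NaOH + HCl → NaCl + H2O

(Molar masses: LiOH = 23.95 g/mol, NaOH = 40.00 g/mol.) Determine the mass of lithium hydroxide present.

0.1537 g

n(HCl) = 0.04101 × 0.2066 = 8.473 × 10^-3 mol
Let x = n(LiOH), y = n(NaOH).
Titrant: 1x + 1y = 8.473 × 10^-3;  mass: 23.95x + 40.00y = 0.2359
Solving, x = 6.418 × 10^-3 mol, y = 2.055 × 10^-3 mol
mass of LiOH = 6.418 × 10^-3 × 23.95 = 0.1537 g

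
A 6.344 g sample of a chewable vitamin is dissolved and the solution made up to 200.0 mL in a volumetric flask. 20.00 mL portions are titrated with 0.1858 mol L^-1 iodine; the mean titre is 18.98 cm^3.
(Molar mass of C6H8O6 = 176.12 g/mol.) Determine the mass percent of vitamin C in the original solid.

97.90 %

C6H8O6 + I2 → C6H6O6 + 2 HI
n(I2) per titration = 0.01898 × 0.1858 = 3.526 × 10^-3 mol
n(C6H8O6) in each aliquot = 3.526 × 10^-3 mol (1:1 ratio)
n(C6H8O6) in the whole flask = 3.526 × 10^-3 × 200.0/20.00 = 0.03526 mol
mass of C6H8O6 = 0.03526 × 176.12 = 6.211 g
% C6H8O6 = 6.211 / 6.344 × 100 = 97.90 %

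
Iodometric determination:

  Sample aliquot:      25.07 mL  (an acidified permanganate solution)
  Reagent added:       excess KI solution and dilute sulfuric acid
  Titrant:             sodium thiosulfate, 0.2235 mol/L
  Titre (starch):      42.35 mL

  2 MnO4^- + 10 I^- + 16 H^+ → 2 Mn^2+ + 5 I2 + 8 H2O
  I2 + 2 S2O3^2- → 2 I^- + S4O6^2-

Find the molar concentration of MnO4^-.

0.07551 mol/L

n(S2O3^2-) = 0.04235 × 0.2235 = 9.465 × 10^-3 mol
n(I2) = n(S2O3^2-)/2 = 4.733 × 10^-3 mol
From the 2:5 ratio, n(MnO4^-) in the aliquot = 2/5 × 4.733 × 10^-3 = 1.893 × 10^-3 mol
[MnO4^-] = 1.893 × 10^-3 / 0.02507 = 0.07551 mol/L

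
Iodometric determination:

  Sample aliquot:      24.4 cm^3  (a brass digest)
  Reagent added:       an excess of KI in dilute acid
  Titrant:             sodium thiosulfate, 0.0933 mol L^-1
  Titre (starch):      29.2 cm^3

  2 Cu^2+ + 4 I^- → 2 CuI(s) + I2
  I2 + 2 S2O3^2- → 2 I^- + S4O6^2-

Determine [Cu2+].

n(S2O3^2-) = 0.0292 × 0.0933 = 2.72 × 10^-3 mol
n(I2) = n(S2O3^2-)/2 = 1.36 × 10^-3 mol
From the 2:1 ratio, n(Cu2+) in the aliquot = 2/1 × 1.36 × 10^-3 = 2.72 × 10^-3 mol
[Cu2+] = 2.72 × 10^-3 / 0.0244 = 0.112 mol/L

0.112 mol/L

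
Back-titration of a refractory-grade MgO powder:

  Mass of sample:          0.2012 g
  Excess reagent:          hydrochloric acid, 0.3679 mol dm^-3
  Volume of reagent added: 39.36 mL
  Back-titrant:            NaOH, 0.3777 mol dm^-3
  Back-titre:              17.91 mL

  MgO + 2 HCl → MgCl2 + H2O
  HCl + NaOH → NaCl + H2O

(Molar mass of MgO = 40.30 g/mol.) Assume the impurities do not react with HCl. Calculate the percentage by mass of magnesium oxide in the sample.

n(HCl) added = 0.03936 × 0.3679 = 0.01448 mol
n(NaOH) used in back-titration = 0.01791 × 0.3777 = 6.765 × 10^-3 mol
n(HCl) left over = 6.765 × 10^-3 mol (1:1 ratio)
n(HCl) consumed by analyte = 0.01448 − 6.765 × 10^-3 = 7.716 × 10^-3 mol
From the 1:2 ratio, n(MgO) = 1/2 × 7.716 × 10^-3 = 3.858 × 10^-3 mol
mass of MgO = 3.858 × 10^-3 × 40.30 = 0.1555 g
% MgO = 0.1555 / 0.2012 × 100 = 77.27 %

77.27 %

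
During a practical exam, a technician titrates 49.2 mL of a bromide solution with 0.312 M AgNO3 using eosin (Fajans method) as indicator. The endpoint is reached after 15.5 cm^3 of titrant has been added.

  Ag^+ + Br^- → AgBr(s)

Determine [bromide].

0.0983 M

n(AgNO3) = 0.0155 L × 0.312 mol/L = 4.84 × 10^-3 mol
n(Br-) = 4.84 × 10^-3 mol (1:1 mole ratio)
[Br-] = 4.84 × 10^-3 mol / 0.0492 L = 0.0983 mol/L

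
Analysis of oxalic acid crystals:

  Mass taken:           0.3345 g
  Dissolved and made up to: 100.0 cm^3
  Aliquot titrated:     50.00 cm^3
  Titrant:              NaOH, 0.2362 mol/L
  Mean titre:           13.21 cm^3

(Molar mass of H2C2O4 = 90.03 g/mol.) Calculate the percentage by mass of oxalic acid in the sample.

H2C2O4 + 2 NaOH → Na2C2O4 + 2 H2O
n(NaOH) per titration = 0.01321 × 0.2362 = 3.120 × 10^-3 mol
From the 1:2 ratio, n(H2C2O4) in each aliquot = 1/2 × 3.120 × 10^-3 = 1.560 × 10^-3 mol
n(H2C2O4) in the whole flask = 1.560 × 10^-3 × 100.0/50.00 = 3.120 × 10^-3 mol
mass of H2C2O4 = 3.120 × 10^-3 × 90.03 = 0.2809 g
% H2C2O4 = 0.2809 / 0.3345 × 100 = 83.98 %

83.98 %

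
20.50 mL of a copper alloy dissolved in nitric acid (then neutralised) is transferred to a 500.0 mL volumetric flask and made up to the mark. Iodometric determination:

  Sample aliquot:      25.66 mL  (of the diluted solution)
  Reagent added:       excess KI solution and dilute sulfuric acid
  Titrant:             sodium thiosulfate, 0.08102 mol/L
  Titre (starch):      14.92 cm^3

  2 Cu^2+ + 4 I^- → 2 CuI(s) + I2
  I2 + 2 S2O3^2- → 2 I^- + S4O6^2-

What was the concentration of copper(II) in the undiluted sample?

1.149 mol/L

n(S2O3^2-) = 0.01492 × 0.08102 = 1.209 × 10^-3 mol
n(I2) = n(S2O3^2-)/2 = 6.044 × 10^-4 mol
From the 2:1 ratio, n(Cu2+) in the aliquot = 2/1 × 6.044 × 10^-4 = 1.209 × 10^-3 mol
[Cu2+]_dilute = 1.209 × 10^-3 / 0.02566 = 0.04711 mol/L
[Cu2+]_original = 0.04711 × 500.0/20.50 = 1.149 mol/L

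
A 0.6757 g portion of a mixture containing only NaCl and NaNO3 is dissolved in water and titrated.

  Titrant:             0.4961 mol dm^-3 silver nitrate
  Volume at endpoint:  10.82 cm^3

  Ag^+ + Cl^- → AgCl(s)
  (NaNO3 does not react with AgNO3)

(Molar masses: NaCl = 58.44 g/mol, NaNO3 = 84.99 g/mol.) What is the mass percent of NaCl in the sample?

n(AgNO3) = 0.01082 × 0.4961 = 5.368 × 10^-3 mol
Let x = n(NaCl), y = n(NaNO3).
Titrant: 1x = 5.368 × 10^-3;  mass: 58.44x + 84.99y = 0.6757
Solving, x = 5.368 × 10^-3 mol, y = 4.259 × 10^-3 mol
mass of NaCl = 5.368 × 10^-3 × 58.44 = 0.3137 g
% NaCl = 0.3137 / 0.6757 × 100 = 46.43 %

46.43 %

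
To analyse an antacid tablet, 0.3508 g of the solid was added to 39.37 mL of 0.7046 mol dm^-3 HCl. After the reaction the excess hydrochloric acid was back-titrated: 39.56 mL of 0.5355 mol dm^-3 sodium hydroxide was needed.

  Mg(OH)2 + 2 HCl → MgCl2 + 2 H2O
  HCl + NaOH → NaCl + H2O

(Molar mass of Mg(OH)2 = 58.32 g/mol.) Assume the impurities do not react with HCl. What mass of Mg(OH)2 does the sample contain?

n(HCl) added = 0.03937 × 0.7046 = 0.02774 mol
n(NaOH) used in back-titration = 0.03956 × 0.5355 = 0.02118 mol
n(HCl) left over = 0.02118 mol (1:1 ratio)
n(HCl) consumed by analyte = 0.02774 − 0.02118 = 6.556 × 10^-3 mol
From the 1:2 ratio, n(Mg(OH)2) = 1/2 × 6.556 × 10^-3 = 3.278 × 10^-3 mol
mass of Mg(OH)2 = 3.278 × 10^-3 × 58.32 = 0.1912 g

0.1912 g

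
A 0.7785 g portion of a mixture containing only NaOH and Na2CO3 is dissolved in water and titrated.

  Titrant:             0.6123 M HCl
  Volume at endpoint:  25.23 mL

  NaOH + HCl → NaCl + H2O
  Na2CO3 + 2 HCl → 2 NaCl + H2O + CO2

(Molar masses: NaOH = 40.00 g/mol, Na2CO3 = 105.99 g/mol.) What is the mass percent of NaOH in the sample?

15.89 %

n(HCl) = 0.02523 × 0.6123 = 0.01545 mol
Let x = n(NaOH), y = n(Na2CO3).
Titrant: 1x + 2y = 0.01545;  mass: 40.00x + 105.99y = 0.7785
Solving, x = 3.092 × 10^-3 mol, y = 6.178 × 10^-3 mol
mass of NaOH = 3.092 × 10^-3 × 40.00 = 0.1237 g
% NaOH = 0.1237 / 0.7785 × 100 = 15.89 %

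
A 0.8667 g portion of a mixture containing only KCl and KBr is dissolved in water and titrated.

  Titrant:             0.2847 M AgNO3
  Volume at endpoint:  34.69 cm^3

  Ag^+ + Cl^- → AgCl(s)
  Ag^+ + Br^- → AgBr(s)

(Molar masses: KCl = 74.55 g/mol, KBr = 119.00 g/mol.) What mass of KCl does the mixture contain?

n(AgNO3) = 0.03469 × 0.2847 = 9.876 × 10^-3 mol
Let x = n(KCl), y = n(KBr).
Titrant: 1x + 1y = 9.876 × 10^-3;  mass: 74.55x + 119.00y = 0.8667
Solving, x = 6.942 × 10^-3 mol, y = 2.934 × 10^-3 mol
mass of KCl = 6.942 × 10^-3 × 74.55 = 0.5175 g

0.5175 g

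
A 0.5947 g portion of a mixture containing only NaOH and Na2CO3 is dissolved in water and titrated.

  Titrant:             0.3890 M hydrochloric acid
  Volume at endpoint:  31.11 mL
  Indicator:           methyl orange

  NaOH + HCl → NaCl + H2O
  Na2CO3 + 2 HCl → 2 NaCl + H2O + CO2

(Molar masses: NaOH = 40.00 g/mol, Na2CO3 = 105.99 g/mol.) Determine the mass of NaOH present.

0.1435 g

n(HCl) = 0.03111 × 0.3890 = 0.01210 mol
Let x = n(NaOH), y = n(Na2CO3).
Titrant: 1x + 2y = 0.01210;  mass: 40.00x + 105.99y = 0.5947
Solving, x = 3.589 × 10^-3 mol, y = 4.257 × 10^-3 mol
mass of NaOH = 3.589 × 10^-3 × 40.00 = 0.1435 g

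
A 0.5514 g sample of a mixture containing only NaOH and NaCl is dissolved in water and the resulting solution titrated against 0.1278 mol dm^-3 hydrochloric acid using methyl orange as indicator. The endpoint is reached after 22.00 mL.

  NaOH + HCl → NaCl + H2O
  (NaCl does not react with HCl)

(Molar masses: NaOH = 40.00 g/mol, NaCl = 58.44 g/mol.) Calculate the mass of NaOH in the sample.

0.1125 g

n(HCl) = 0.02200 × 0.1278 = 2.812 × 10^-3 mol
Let x = n(NaOH), y = n(NaCl).
Titrant: 1x = 2.812 × 10^-3;  mass: 40.00x + 58.44y = 0.5514
Solving, x = 2.812 × 10^-3 mol, y = 7.511 × 10^-3 mol
mass of NaOH = 2.812 × 10^-3 × 40.00 = 0.1125 g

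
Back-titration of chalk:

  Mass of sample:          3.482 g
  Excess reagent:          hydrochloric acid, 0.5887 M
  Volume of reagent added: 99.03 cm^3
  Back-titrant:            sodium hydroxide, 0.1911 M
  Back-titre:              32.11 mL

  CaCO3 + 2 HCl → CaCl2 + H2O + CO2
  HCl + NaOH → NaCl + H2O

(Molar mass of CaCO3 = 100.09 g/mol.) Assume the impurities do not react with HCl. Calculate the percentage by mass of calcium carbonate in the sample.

74.97 %

n(HCl) added = 0.09903 × 0.5887 = 0.05830 mol
n(NaOH) used in back-titration = 0.03211 × 0.1911 = 6.136 × 10^-3 mol
n(HCl) left over = 6.136 × 10^-3 mol (1:1 ratio)
n(HCl) consumed by analyte = 0.05830 − 6.136 × 10^-3 = 0.05216 mol
From the 1:2 ratio, n(CaCO3) = 1/2 × 0.05216 = 0.02608 mol
mass of CaCO3 = 0.02608 × 100.09 = 2.610 g
% CaCO3 = 2.610 / 3.482 × 100 = 74.97 %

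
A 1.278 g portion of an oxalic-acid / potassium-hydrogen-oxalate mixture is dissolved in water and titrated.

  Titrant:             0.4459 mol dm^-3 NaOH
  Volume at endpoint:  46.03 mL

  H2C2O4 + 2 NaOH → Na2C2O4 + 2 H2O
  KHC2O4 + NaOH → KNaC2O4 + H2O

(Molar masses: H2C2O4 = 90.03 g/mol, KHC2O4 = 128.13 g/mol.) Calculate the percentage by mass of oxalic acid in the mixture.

n(NaOH) = 0.04603 × 0.4459 = 0.02052 mol
Let x = n(H2C2O4), y = n(KHC2O4).
Titrant: 2x + 1y = 0.02052;  mass: 90.03x + 128.13y = 1.278
Solving, x = 8.132 × 10^-3 mol, y = 4.260 × 10^-3 mol
mass of H2C2O4 = 8.132 × 10^-3 × 90.03 = 0.7322 g
% H2C2O4 = 0.7322 / 1.278 × 100 = 57.29 %

57.29 %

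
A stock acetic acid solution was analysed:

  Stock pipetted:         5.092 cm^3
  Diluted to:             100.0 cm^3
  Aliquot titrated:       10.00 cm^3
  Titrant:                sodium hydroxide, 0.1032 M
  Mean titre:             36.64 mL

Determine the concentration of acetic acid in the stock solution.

7.426 M

CH3COOH + NaOH → CH3COONa + H2O
n(NaOH) = 0.03664 × 0.1032 = 3.781 × 10^-3 mol
n(CH3COOH) in the aliquot = 3.781 × 10^-3 mol (1:1 ratio)
[CH3COOH]_dilute = 3.781 × 10^-3 / 0.01000 = 0.3781 mol/L
Dilution factor = 100.0 / 5.092 = 19.64
[CH3COOH]_stock = 0.3781 × 19.64 = 7.426 mol/L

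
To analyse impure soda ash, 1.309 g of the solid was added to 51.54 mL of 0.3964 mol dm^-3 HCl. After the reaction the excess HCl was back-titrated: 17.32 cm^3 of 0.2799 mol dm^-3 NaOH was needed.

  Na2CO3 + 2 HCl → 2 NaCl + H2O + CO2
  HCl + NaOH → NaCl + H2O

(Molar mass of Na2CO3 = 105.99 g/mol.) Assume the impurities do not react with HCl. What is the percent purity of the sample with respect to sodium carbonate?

63.09 %

n(HCl) added = 0.05154 × 0.3964 = 0.02043 mol
n(NaOH) used in back-titration = 0.01732 × 0.2799 = 4.848 × 10^-3 mol
n(HCl) left over = 4.848 × 10^-3 mol (1:1 ratio)
n(HCl) consumed by analyte = 0.02043 − 4.848 × 10^-3 = 0.01558 mol
From the 1:2 ratio, n(Na2CO3) = 1/2 × 0.01558 = 7.791 × 10^-3 mol
mass of Na2CO3 = 7.791 × 10^-3 × 105.99 = 0.8258 g
% Na2CO3 = 0.8258 / 1.309 × 100 = 63.09 %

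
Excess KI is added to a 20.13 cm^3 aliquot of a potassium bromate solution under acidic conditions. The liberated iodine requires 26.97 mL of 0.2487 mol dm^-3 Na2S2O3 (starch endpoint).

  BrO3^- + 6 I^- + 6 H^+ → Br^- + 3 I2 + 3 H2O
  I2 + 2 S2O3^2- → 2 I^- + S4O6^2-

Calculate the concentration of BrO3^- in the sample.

0.05553 mol/L

n(S2O3^2-) = 0.02697 × 0.2487 = 6.707 × 10^-3 mol
n(I2) = n(S2O3^2-)/2 = 3.354 × 10^-3 mol
From the 1:3 ratio, n(BrO3^-) in the aliquot = 1/3 × 3.354 × 10^-3 = 1.118 × 10^-3 mol
[BrO3^-] = 1.118 × 10^-3 / 0.02013 = 0.05553 mol/L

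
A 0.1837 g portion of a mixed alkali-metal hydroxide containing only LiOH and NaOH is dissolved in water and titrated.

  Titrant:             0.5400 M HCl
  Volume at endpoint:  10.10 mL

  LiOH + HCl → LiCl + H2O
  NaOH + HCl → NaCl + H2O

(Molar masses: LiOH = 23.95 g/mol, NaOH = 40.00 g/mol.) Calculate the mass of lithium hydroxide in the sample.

0.05142 g

n(HCl) = 0.01010 × 0.5400 = 5.454 × 10^-3 mol
Let x = n(LiOH), y = n(NaOH).
Titrant: 1x + 1y = 5.454 × 10^-3;  mass: 23.95x + 40.00y = 0.1837
Solving, x = 2.147 × 10^-3 mol, y = 3.307 × 10^-3 mol
mass of LiOH = 2.147 × 10^-3 × 23.95 = 0.05142 g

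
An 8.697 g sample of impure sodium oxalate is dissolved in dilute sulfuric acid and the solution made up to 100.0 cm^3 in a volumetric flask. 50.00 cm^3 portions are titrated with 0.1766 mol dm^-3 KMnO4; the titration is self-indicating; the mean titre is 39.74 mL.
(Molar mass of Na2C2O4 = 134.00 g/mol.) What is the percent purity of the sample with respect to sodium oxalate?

2 MnO4^- + 5 C2O4^2- + 16 H^+ → 2 Mn^2+ + 10 CO2 + 8 H2O
n(KMnO4) per titration = 0.03974 × 0.1766 = 7.018 × 10^-3 mol
From the 5:2 ratio, n(Na2C2O4) in each aliquot = 5/2 × 7.018 × 10^-3 = 0.01755 mol
n(Na2C2O4) in the whole flask = 0.01755 × 100.0/50.00 = 0.03509 mol
mass of Na2C2O4 = 0.03509 × 134.00 = 4.702 g
% Na2C2O4 = 4.702 / 8.697 × 100 = 54.07 %

54.07 %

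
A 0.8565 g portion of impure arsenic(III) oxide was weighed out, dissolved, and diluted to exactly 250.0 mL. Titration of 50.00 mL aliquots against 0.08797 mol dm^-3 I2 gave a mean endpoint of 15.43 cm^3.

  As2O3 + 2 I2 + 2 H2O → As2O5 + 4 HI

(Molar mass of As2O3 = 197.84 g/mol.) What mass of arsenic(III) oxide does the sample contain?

n(I2) per titration = 0.01543 × 0.08797 = 1.357 × 10^-3 mol
From the 1:2 ratio, n(As2O3) in each aliquot = 1/2 × 1.357 × 10^-3 = 6.787 × 10^-4 mol
n(As2O3) in the whole flask = 6.787 × 10^-4 × 250.0/50.00 = 3.393 × 10^-3 mol
mass of As2O3 = 3.393 × 10^-3 × 197.84 = 0.6714 g

0.6714 g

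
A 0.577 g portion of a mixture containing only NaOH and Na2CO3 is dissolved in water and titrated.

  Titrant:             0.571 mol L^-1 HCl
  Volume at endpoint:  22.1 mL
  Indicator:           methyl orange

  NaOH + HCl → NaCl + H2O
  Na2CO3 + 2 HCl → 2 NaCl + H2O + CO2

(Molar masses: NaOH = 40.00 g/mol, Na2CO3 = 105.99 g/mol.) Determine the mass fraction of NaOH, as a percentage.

n(HCl) = 0.0221 × 0.571 = 0.0126 mol
Let x = n(NaOH), y = n(Na2CO3).
Titrant: 1x + 2y = 0.0126;  mass: 40.00x + 105.99y = 0.577
Solving, x = 7.06 × 10^-3 mol, y = 2.78 × 10^-3 mol
mass of NaOH = 7.06 × 10^-3 × 40.00 = 0.282 g
% NaOH = 0.282 / 0.577 × 100 = 48.9 %

48.9 %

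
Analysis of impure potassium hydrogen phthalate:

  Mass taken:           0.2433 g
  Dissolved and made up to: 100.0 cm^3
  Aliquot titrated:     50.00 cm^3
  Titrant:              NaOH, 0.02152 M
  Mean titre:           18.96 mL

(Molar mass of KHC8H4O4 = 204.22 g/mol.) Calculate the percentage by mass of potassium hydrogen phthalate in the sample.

KHC8H4O4 + NaOH → KNaC8H4O4 + H2O
n(NaOH) per titration = 0.01896 × 0.02152 = 4.080 × 10^-4 mol
n(KHC8H4O4) in each aliquot = 4.080 × 10^-4 mol (1:1 ratio)
n(KHC8H4O4) in the whole flask = 4.080 × 10^-4 × 100.0/50.00 = 8.160 × 10^-4 mol
mass of KHC8H4O4 = 8.160 × 10^-4 × 204.22 = 0.1667 g
% KHC8H4O4 = 0.1667 / 0.2433 × 100 = 68.50 %

68.50 %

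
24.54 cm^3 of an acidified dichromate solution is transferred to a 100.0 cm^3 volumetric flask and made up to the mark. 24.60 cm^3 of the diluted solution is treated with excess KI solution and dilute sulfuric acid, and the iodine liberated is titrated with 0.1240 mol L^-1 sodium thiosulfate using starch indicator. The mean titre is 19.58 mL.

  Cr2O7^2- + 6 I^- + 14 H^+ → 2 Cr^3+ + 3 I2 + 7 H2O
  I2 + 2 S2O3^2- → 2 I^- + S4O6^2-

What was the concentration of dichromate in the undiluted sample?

n(S2O3^2-) = 0.01958 × 0.1240 = 2.428 × 10^-3 mol
n(I2) = n(S2O3^2-)/2 = 1.214 × 10^-3 mol
From the 1:3 ratio, n(Cr2O7^2-) in the aliquot = 1/3 × 1.214 × 10^-3 = 4.047 × 10^-4 mol
[Cr2O7^2-]_dilute = 4.047 × 10^-4 / 0.02460 = 0.01645 mol/L
[Cr2O7^2-]_original = 0.01645 × 100.0/24.54 = 0.06703 mol/L

0.06703 mol/L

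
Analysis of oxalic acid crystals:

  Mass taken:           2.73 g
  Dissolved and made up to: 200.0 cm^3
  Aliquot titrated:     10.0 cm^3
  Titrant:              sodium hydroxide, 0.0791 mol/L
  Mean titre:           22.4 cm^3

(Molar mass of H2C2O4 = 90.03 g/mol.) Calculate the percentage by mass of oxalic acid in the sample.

58.4 %

H2C2O4 + 2 NaOH → Na2C2O4 + 2 H2O
n(NaOH) per titration = 0.0224 × 0.0791 = 1.77 × 10^-3 mol
From the 1:2 ratio, n(H2C2O4) in each aliquot = 1/2 × 1.77 × 10^-3 = 8.86 × 10^-4 mol
n(H2C2O4) in the whole flask = 8.86 × 10^-4 × 200.0/10.0 = 0.0177 mol
mass of H2C2O4 = 0.0177 × 90.03 = 1.60 g
% H2C2O4 = 1.60 / 2.73 × 100 = 58.4 %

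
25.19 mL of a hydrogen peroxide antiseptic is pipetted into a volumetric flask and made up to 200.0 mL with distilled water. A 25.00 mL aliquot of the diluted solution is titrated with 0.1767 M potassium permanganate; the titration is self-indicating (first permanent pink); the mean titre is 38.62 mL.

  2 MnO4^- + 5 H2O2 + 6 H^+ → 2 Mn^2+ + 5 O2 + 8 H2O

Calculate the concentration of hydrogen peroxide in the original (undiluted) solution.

5.418 M

n(KMnO4) = 0.03862 × 0.1767 = 6.824 × 10^-3 mol
From the 5:2 ratio, n(H2O2) in the aliquot = 5/2 × 6.824 × 10^-3 = 0.01706 mol
[H2O2]_dilute = 0.01706 / 0.02500 = 0.6824 mol/L
Dilution factor = 200.0 / 25.19 = 7.940
[H2O2]_stock = 0.6824 × 7.940 = 5.418 mol/L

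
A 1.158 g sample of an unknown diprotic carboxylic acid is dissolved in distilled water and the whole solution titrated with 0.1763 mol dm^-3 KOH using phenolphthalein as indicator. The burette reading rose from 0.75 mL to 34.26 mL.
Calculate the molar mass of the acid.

n(KOH) = 0.03351 L × 0.1763 mol/L = 5.908 × 10^-3 mol
From the 1:2 ratio, n(H2A) = 1/2 × 5.908 × 10^-3 = 2.954 × 10^-3 mol
M = m / n = 1.158 g / 2.954 × 10^-3 mol = 392.0 g/mol

392.0 g/mol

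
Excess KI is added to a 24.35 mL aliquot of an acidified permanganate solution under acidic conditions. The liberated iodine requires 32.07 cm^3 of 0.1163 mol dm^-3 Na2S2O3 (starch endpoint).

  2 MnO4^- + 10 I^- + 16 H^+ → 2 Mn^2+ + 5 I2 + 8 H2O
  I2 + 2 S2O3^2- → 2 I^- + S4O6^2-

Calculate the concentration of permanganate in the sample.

0.03063 mol/L

n(S2O3^2-) = 0.03207 × 0.1163 = 3.730 × 10^-3 mol
n(I2) = n(S2O3^2-)/2 = 1.865 × 10^-3 mol
From the 2:5 ratio, n(MnO4^-) in the aliquot = 2/5 × 1.865 × 10^-3 = 7.459 × 10^-4 mol
[MnO4^-] = 7.459 × 10^-4 / 0.02435 = 0.03063 mol/L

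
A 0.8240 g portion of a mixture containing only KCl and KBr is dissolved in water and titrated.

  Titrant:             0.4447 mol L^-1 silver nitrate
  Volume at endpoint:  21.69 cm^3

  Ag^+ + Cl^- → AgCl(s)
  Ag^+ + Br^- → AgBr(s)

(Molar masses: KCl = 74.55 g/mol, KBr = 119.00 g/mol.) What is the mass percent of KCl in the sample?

n(AgNO3) = 0.02169 × 0.4447 = 9.646 × 10^-3 mol
Let x = n(KCl), y = n(KBr).
Titrant: 1x + 1y = 9.646 × 10^-3;  mass: 74.55x + 119.00y = 0.8240
Solving, x = 7.285 × 10^-3 mol, y = 2.361 × 10^-3 mol
mass of KCl = 7.285 × 10^-3 × 74.55 = 0.5431 g
% KCl = 0.5431 / 0.8240 × 100 = 65.91 %

65.91 %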